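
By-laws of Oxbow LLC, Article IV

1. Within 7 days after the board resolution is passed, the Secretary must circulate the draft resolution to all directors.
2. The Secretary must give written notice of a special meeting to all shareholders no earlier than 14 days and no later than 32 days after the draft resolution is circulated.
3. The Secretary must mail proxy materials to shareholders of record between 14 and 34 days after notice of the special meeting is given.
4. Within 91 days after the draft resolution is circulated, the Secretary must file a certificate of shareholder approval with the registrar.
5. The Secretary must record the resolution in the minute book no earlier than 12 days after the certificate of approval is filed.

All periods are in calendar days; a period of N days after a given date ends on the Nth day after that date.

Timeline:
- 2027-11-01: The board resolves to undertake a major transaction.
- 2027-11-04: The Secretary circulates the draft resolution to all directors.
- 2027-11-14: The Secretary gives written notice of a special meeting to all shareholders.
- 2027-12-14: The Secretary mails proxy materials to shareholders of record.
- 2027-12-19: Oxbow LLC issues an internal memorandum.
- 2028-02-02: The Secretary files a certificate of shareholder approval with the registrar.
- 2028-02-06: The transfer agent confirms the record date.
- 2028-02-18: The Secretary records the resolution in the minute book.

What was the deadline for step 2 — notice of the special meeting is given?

2027-12-06

Step 2 runs from 2027-11-04, when the draft resolution is circulated. The window is 14–32 days after 2027-11-04; it closes on 2027-12-06.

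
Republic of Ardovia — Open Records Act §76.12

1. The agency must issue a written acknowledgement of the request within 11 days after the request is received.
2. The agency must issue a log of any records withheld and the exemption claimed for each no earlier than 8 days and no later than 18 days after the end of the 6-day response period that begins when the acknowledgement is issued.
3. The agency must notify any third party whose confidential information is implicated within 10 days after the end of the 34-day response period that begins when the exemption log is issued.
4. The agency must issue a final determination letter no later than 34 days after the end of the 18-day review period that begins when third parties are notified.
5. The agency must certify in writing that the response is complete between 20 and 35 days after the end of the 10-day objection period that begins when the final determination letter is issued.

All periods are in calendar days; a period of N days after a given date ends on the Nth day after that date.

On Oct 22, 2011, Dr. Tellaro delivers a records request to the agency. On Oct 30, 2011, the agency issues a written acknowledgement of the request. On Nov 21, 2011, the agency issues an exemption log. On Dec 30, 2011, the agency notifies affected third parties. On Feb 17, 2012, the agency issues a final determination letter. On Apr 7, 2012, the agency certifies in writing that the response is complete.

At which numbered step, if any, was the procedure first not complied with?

Step 1: 11 days after Oct 22, 2011 (when the request is received) is Nov 2, 2011; Oct 30, 2011 is within that limit.
Step 2: the window is 8–18 days after Nov 5, 2011 (end of the 6-day response period, which began when the acknowledgement is issued on Oct 30, 2011), so Nov 13, 2011 through Nov 23, 2011; done Nov 21, 2011 — within the window.
Step 3: 10 days after Dec 25, 2011 (end of the 34-day response period, which began when the exemption log is issued on Nov 21, 2011) is Jan 4, 2012; completed Dec 30, 2011, before the deadline.
Step 4: 34 days after Jan 17, 2012 (end of the 18-day review period, which began when third parties are notified on Dec 30, 2011) is Feb 20, 2012; completed Feb 17, 2012, before the deadline.
Step 5: the window is 20–35 days after Feb 27, 2012 (end of the 10-day objection period, which began when the final determination letter is issued on Feb 17, 2012), so Mar 18, 2012 through Apr 2, 2012; done Apr 7, 2012 — 5 days after the window closed.

Step 5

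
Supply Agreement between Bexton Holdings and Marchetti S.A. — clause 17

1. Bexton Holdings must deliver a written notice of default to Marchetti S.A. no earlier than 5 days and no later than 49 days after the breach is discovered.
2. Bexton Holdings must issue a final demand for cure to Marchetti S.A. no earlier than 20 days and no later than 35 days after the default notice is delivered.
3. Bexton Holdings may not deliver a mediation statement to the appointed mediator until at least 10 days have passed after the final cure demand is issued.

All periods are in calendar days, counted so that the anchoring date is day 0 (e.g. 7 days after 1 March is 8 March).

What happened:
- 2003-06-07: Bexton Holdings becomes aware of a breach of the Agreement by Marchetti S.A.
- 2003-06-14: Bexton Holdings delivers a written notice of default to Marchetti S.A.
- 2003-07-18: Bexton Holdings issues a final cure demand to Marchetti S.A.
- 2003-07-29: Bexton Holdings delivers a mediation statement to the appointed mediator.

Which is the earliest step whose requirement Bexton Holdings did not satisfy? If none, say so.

None — every step was satisfied

Step 1 — 5 and 49 days from 2003-06-07 (when the breach is discovered) are 2003-06-12 and 2003-07-26 respectively; 2003-06-14 falls inside that range.
Step 2 — 20 and 35 days from 2003-06-14 (when the default notice is delivered) are 2003-07-04 and 2003-07-19 respectively; 2003-07-18 falls inside that range.
Step 3 — must wait 10 days from 2003-07-18 (when the final cure demand is issued), so not before 2003-07-28; done 2003-07-29 — permitted.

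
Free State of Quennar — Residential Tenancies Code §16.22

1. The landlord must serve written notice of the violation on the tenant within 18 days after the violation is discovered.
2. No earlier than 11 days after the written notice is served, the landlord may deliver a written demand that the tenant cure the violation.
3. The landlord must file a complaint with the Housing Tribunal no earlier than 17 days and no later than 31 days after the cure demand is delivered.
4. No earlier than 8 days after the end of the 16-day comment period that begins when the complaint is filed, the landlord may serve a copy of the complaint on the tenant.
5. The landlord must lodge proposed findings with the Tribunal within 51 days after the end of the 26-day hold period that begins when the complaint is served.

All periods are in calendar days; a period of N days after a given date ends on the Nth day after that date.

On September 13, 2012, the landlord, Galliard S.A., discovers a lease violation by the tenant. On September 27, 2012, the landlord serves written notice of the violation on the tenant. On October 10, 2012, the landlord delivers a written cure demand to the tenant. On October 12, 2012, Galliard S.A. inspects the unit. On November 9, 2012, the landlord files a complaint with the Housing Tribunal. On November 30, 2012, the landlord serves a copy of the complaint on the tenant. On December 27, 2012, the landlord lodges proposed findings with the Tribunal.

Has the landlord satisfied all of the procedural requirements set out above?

(1) due by September 13, 2012 + 18 days = October 1, 2012; done September 27, 2012 — timely.
(2) permitted from September 27, 2012 + 11 days = October 8, 2012 onward; done October 10, 2012 — permitted.
(3) the permitted window runs from October 10, 2012 + 17 = October 27, 2012 to October 10, 2012 + 31 = November 10, 2012; done November 9, 2012 — within the window.
(4) permitted from November 25, 2012 + 8 days = December 3, 2012 onward; November 30, 2012 is 3 days before the earliest permitted date.

No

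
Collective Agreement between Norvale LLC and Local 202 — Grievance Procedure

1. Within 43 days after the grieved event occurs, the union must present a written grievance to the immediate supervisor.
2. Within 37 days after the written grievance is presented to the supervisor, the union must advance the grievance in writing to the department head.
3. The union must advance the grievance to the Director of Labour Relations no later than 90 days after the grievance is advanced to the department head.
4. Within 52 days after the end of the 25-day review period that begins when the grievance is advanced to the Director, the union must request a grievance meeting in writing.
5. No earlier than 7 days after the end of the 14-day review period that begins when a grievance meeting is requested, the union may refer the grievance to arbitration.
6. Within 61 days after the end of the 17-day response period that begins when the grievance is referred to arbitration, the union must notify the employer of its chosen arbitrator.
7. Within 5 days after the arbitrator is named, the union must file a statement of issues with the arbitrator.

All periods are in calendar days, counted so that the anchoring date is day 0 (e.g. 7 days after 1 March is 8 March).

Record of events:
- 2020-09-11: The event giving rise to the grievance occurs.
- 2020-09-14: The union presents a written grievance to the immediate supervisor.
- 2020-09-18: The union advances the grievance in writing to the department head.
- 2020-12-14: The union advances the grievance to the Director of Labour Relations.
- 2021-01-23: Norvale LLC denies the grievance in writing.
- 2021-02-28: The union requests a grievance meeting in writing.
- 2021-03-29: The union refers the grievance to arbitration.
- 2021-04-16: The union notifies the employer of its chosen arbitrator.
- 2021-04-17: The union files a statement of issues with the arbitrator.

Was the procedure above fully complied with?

Step 1: 43 days after 2020-09-11 (when the grieved event occurs) is 2020-10-24; done 2020-09-14 — timely.
Step 2: 37 days after 2020-09-14 (when the written grievance is presented to the supervisor) is 2020-10-21; 2020-09-18 is within that limit.
Step 3: 90 days after 2020-09-18 (when the grievance is advanced to the department head) is 2020-12-17; completed 2020-12-14, before the deadline.
Step 4: 52 days after 2021-01-08 (end of the 25-day review period, which began when the grievance is advanced to the Director on 2020-12-14) is 2021-03-01; done 2021-02-28 — timely.
Step 5: the earliest permitted date is 7 days after 2021-03-14 (end of the 14-day review period, which began when a grievance meeting is requested on 2021-02-28), i.e. 2021-03-21; done 2021-03-29 — permitted.
Step 6: 61 days after 2021-04-15 (end of the 17-day response period, which began when the grievance is referred to arbitration on 2021-03-29) is 2021-06-15; 2021-04-16 is within that limit.
Step 7: 5 days after 2021-04-16 (when the arbitrator is named) is 2021-04-21; completed 2021-04-17, before the deadline.

Yes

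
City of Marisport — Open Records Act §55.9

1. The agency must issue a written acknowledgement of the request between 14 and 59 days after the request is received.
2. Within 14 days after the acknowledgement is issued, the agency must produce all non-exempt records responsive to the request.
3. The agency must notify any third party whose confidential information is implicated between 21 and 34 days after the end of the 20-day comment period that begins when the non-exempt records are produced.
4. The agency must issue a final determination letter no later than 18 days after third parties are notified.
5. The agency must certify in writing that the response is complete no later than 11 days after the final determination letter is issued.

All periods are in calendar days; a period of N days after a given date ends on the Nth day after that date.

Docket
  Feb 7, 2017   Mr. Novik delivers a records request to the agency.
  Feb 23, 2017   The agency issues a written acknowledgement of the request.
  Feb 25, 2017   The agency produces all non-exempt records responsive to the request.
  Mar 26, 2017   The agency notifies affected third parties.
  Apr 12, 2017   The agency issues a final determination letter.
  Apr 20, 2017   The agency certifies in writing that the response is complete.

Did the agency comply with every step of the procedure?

No

Step 1 — 14 and 59 days from Feb 7, 2017 (when the request is received) are Feb 21, 2017 and Apr 7, 2017 respectively; done Feb 23, 2017 — within the window.
Step 2 — counting 14 days from Feb 23, 2017 (when the acknowledgement is issued) gives a deadline of Mar 9, 2017; done Feb 25, 2017 — timely.
Step 3 — 21 and 34 days from Mar 17, 2017 (end of the 20-day comment period, which began when the non-exempt records are produced on Feb 25, 2017) are Apr 7, 2017 and Apr 20, 2017 respectively; Mar 26, 2017 is 12 days too early.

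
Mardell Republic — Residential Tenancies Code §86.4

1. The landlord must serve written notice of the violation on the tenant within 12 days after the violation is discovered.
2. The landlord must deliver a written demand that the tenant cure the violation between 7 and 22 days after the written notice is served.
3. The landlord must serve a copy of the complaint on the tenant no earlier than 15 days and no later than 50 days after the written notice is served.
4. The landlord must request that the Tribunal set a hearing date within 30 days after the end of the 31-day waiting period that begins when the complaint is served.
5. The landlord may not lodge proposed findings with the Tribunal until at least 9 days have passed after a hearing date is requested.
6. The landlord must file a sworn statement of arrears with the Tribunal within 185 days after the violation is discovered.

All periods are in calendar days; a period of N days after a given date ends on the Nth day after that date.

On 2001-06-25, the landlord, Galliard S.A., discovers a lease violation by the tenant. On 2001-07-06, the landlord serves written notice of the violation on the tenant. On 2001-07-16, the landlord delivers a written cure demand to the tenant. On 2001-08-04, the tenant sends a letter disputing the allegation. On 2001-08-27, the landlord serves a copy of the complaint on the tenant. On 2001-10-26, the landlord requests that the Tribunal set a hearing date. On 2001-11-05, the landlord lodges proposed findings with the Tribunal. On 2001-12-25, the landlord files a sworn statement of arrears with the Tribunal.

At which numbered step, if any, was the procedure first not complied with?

Step 3

Step 1: 12 days after 2001-06-25 (when the violation is discovered) is 2001-07-07; completed 2001-07-06, before the deadline.
Step 2: the window is 7–22 days after 2001-07-06 (when the written notice is served), so 2001-07-13 through 2001-07-28; done 2001-07-16, which is between those dates.
Step 3: the window is 15–50 days after 2001-07-06 (when the written notice is served), so 2001-07-21 through 2001-08-25; done 2001-08-27 — 2 days after the window closed.
Later steps need not be reached.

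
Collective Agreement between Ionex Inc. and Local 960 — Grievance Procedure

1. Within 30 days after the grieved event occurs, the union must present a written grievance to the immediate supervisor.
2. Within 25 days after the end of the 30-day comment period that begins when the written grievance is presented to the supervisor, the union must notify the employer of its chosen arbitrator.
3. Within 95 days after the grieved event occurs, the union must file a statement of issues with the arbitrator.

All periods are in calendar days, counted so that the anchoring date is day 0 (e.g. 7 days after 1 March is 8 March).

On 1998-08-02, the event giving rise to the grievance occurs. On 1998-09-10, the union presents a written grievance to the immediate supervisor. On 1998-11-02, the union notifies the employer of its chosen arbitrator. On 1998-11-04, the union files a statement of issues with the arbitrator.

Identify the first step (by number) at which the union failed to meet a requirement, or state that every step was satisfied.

Step 1: 30 days after 1998-08-02 (when the grieved event occurs) is 1998-09-01; not done until 1998-09-10, 9 days after the deadline.

Step 1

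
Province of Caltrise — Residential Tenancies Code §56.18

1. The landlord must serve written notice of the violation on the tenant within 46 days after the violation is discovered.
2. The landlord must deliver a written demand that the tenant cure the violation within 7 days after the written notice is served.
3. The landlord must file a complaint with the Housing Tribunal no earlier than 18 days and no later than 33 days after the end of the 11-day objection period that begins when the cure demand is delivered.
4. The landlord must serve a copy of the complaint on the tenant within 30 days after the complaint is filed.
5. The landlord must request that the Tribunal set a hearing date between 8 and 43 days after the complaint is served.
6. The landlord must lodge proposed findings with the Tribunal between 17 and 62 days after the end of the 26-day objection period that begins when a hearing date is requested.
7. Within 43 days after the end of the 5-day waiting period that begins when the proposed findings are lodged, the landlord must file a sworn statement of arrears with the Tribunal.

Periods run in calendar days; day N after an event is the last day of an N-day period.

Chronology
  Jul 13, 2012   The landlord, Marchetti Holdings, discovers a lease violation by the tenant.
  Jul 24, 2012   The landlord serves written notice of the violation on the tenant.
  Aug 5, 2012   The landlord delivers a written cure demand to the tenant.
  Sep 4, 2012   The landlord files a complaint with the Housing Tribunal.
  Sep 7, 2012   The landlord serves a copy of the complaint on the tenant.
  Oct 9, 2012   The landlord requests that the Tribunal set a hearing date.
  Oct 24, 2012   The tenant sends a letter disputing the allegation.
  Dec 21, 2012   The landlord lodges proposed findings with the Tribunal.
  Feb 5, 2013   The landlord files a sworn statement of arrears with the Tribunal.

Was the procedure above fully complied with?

Step 1 — counting 46 days from Jul 13, 2012 (when the violation is discovered) gives a deadline of Aug 28, 2012; done Jul 24, 2012 — timely.
Step 2 — counting 7 days from Jul 24, 2012 (when the written notice is served) gives a deadline of Jul 31, 2012; not done until Aug 5, 2012, 5 days after the deadline.

No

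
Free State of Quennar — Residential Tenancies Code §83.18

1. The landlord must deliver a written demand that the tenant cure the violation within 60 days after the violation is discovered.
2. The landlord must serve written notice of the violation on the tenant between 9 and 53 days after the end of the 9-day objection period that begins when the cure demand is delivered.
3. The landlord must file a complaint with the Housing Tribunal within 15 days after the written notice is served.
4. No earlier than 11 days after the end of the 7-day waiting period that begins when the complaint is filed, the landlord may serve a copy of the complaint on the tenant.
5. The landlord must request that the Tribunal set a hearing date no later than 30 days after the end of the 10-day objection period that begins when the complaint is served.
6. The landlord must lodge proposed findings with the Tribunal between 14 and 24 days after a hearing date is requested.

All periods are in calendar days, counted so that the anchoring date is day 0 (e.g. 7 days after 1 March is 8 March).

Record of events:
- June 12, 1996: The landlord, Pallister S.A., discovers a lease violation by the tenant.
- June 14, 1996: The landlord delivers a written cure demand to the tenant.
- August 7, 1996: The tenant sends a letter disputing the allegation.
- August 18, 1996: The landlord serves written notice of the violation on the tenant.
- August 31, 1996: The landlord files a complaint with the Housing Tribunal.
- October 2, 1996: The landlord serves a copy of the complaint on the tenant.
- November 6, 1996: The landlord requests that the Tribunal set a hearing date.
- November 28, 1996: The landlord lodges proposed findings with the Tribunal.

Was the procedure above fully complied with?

No

Step 1: 60 days after June 12, 1996 (when the violation is discovered) is August 11, 1996; completed June 14, 1996, before the deadline.
Step 2: the window is 9–53 days after June 23, 1996 (end of the 9-day objection period, which began when the cure demand is delivered on June 14, 1996), so July 2, 1996 through August 15, 1996; done August 18, 1996 — 3 days after the window closed.
No need to go further; step 2 was not satisfied.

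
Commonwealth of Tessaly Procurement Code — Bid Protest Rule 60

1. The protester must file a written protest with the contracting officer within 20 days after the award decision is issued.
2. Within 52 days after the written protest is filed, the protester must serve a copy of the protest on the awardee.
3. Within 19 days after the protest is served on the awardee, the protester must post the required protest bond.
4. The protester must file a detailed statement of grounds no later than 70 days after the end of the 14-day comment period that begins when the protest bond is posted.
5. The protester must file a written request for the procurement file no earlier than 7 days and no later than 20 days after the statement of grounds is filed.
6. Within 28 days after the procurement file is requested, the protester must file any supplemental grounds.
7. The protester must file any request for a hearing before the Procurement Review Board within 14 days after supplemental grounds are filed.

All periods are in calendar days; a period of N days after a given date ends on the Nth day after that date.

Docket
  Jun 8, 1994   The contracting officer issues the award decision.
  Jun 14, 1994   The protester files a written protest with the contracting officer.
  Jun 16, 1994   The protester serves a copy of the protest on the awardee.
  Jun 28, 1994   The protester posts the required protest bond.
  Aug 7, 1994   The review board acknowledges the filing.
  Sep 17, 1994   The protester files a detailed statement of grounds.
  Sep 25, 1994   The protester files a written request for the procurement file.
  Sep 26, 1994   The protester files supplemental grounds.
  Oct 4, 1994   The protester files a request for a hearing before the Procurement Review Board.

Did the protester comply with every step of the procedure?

Step 1: 20 days after Jun 8, 1994 (when the award decision is issued) is Jun 28, 1994; done Jun 14, 1994 — timely.
Step 2: 52 days after Jun 14, 1994 (when the written protest is filed) is Aug 5, 1994; done Jun 16, 1994 — timely.
Step 3: 19 days after Jun 16, 1994 (when the protest is served on the awardee) is Jul 5, 1994; completed Jun 28, 1994, before the deadline.
Step 4: 70 days after Jul 12, 1994 (end of the 14-day comment period, which began when the protest bond is posted on Jun 28, 1994) is Sep 20, 1994; completed Sep 17, 1994, before the deadline.
Step 5: the window is 7–20 days after Sep 17, 1994 (when the statement of grounds is filed), so Sep 24, 1994 through Oct 7, 1994; done Sep 25, 1994, which is between those dates.
Step 6: 28 days after Sep 25, 1994 (when the procurement file is requested) is Oct 23, 1994; done Sep 26, 1994 — timely.
Step 7: 14 days after Sep 26, 1994 (when supplemental grounds are filed) is Oct 10, 1994; completed Oct 4, 1994, before the deadline.

Yes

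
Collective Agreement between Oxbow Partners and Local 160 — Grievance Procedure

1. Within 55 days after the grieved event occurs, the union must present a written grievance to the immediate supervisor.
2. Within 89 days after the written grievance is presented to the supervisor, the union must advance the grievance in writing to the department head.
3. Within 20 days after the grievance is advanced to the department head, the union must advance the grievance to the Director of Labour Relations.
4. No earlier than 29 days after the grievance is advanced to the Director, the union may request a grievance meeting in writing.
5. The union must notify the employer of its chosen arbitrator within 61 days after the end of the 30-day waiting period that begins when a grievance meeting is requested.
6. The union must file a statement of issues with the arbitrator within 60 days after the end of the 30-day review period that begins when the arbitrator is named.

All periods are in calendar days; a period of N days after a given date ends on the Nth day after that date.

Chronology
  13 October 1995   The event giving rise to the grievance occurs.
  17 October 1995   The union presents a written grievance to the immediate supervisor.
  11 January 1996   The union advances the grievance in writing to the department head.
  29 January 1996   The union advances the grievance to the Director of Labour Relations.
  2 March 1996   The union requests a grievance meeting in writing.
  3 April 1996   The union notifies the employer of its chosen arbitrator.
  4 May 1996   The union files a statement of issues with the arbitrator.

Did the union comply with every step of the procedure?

Yes

Step 1: 55 days after 13 October 1995 (when the grieved event occurs) is 7 December 1995; 17 October 1995 is within that limit.
Step 2: 89 days after 17 October 1995 (when the written grievance is presented to the supervisor) is 14 January 1996; 11 January 1996 is within that limit.
Step 3: 20 days after 11 January 1996 (when the grievance is advanced to the department head) is 31 January 1996; 29 January 1996 is within that limit.
Step 4: the earliest permitted date is 29 days after 29 January 1996 (when the grievance is advanced to the Director), i.e. 27 February 1996; done 2 March 1996, after the minimum wait.
Step 5: 61 days after 1 April 1996 (end of the 30-day waiting period, which began when a grievance meeting is requested on 2 March 1996) is 1 June 1996; 3 April 1996 is within that limit.
Step 6: 60 days after 3 May 1996 (end of the 30-day review period, which began when the arbitrator is named on 3 April 1996) is 2 July 1996; 4 May 1996 is within that limit.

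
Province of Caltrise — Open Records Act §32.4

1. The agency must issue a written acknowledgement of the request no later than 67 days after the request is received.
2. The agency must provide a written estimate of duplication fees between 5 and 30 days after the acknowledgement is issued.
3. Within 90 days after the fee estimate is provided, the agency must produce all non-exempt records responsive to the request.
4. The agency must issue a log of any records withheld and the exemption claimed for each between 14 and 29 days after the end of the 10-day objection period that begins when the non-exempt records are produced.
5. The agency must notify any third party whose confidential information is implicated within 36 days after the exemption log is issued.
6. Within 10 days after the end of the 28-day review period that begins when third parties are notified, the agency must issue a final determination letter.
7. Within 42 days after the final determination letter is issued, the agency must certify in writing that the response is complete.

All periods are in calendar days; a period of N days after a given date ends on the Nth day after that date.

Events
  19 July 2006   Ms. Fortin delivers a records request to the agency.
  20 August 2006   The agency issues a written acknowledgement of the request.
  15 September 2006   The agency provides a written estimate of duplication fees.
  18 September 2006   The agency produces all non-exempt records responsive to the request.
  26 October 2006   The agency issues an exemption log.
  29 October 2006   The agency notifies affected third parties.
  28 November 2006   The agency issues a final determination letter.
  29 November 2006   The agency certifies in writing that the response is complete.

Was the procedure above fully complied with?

Yes

(1) due by 19 July 2006 + 67 days = 24 September 2006; 20 August 2006 is within that limit.
(2) the permitted window runs from 20 August 2006 + 5 = 25 August 2006 to 20 August 2006 + 30 = 19 September 2006; done 15 September 2006, which is between those dates.
(3) due by 15 September 2006 + 90 days = 14 December 2006; 18 September 2006 is within that limit.
(4) the permitted window runs from 28 September 2006 + 14 = 12 October 2006 to 28 September 2006 + 29 = 27 October 2006; 26 October 2006 falls inside that range.
(5) due by 26 October 2006 + 36 days = 1 December 2006; 29 October 2006 is within that limit.
(6) due by 26 November 2006 + 10 days = 6 December 2006; done 28 November 2006 — timely.
(7) due by 28 November 2006 + 42 days = 9 January 2007; completed 29 November 2006, before the deadline.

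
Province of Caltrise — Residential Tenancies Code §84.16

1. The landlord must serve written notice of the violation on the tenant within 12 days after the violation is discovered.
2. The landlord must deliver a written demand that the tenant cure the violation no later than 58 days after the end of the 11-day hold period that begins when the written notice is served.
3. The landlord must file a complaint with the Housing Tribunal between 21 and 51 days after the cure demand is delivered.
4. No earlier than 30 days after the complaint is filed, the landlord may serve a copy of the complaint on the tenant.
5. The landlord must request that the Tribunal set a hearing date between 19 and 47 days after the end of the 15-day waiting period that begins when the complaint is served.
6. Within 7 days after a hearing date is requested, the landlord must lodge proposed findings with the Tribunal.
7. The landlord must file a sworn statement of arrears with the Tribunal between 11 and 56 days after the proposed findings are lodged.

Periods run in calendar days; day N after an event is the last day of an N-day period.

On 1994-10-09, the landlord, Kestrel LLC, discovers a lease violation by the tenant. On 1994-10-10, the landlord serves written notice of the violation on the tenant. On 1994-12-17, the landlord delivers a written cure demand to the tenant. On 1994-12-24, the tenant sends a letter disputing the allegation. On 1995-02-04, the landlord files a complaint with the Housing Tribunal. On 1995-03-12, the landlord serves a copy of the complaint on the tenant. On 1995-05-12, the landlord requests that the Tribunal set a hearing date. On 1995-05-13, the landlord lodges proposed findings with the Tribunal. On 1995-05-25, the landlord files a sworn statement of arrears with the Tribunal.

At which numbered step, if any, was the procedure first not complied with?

None — every step was satisfied

(1) due by 1994-10-09 + 12 days = 1994-10-21; done 1994-10-10 — timely.
(2) due by 1994-10-21 + 58 days = 1994-12-18; completed 1994-12-17, before the deadline.
(3) the permitted window runs from 1994-12-17 + 21 = 1995-01-07 to 1994-12-17 + 51 = 1995-02-06; done 1995-02-04 — within the window.
(4) permitted from 1995-02-04 + 30 days = 1995-03-06 onward; done 1995-03-12, after the minimum wait.
(5) the permitted window runs from 1995-03-27 + 19 = 1995-04-15 to 1995-03-27 + 47 = 1995-05-13; done 1995-05-12 — within the window.
(6) due by 1995-05-12 + 7 days = 1995-05-19; done 1995-05-13 — timely.
(7) the permitted window runs from 1995-05-13 + 11 = 1995-05-24 to 1995-05-13 + 56 = 1995-07-08; done 1995-05-25, which is between those dates.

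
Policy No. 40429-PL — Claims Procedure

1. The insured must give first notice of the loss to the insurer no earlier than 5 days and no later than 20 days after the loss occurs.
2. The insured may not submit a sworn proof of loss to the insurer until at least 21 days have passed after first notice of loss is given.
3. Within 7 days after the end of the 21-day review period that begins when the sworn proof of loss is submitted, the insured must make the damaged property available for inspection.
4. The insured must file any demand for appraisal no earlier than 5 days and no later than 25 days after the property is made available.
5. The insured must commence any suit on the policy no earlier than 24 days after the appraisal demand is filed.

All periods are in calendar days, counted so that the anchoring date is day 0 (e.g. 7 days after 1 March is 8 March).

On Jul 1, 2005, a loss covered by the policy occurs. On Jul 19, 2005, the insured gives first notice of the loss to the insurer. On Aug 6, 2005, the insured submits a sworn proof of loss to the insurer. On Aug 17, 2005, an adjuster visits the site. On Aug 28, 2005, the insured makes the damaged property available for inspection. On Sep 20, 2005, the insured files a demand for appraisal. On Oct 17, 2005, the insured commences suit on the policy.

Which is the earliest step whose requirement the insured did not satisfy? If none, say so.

Step 1 — 5 and 20 days from Jul 1, 2005 (when the loss occurs) are Jul 6, 2005 and Jul 21, 2005 respectively; done Jul 19, 2005, which is between those dates.
Step 2 — must wait 21 days from Jul 19, 2005 (when first notice of loss is given), so not before Aug 9, 2005; acted on Aug 6, 2005, 3 days prematurely.

Step 2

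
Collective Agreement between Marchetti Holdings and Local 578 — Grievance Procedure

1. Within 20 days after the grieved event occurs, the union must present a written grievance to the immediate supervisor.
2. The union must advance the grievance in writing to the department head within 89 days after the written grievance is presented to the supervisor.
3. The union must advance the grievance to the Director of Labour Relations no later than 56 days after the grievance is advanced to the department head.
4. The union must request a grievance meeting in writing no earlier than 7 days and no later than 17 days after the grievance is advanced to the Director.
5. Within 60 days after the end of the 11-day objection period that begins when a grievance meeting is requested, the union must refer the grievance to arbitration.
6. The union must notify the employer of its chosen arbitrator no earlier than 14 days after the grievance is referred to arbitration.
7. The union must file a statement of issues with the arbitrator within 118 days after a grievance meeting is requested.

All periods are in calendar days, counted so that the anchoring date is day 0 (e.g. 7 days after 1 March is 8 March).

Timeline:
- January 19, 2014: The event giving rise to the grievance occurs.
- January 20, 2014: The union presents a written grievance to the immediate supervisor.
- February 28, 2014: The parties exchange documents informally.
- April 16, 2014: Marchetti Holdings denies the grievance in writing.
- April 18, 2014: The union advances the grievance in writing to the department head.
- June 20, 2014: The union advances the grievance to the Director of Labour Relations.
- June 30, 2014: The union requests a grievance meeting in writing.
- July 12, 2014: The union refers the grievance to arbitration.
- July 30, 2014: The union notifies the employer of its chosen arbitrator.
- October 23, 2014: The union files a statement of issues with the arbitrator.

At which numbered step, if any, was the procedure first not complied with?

Step 1: 20 days after January 19, 2014 (when the grieved event occurs) is February 8, 2014; January 20, 2014 is within that limit.
Step 2: 89 days after January 20, 2014 (when the written grievance is presented to the supervisor) is April 19, 2014; April 18, 2014 is within that limit.
Step 3: 56 days after April 18, 2014 (when the grievance is advanced to the department head) is June 13, 2014; done June 20, 2014 — 7 days late.
The procedure was therefore not followed at step 3.

Step 3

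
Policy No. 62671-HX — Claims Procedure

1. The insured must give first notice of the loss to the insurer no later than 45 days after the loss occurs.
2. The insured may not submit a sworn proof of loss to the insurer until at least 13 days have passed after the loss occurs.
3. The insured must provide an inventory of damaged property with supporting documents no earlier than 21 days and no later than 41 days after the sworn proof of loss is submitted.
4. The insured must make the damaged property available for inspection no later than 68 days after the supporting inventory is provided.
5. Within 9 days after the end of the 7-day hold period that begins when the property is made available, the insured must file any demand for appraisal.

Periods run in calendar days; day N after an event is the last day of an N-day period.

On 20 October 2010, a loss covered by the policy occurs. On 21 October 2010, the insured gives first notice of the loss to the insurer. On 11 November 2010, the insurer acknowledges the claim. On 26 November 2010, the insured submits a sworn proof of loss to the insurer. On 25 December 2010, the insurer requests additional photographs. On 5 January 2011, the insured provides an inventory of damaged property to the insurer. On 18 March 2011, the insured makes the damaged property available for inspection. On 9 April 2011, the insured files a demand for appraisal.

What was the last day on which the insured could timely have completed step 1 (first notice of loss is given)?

Step 1 runs from 20 October 2010, when the loss occurs. 45 days after 20 October 2010 is 4 December 2010.

4 December 2010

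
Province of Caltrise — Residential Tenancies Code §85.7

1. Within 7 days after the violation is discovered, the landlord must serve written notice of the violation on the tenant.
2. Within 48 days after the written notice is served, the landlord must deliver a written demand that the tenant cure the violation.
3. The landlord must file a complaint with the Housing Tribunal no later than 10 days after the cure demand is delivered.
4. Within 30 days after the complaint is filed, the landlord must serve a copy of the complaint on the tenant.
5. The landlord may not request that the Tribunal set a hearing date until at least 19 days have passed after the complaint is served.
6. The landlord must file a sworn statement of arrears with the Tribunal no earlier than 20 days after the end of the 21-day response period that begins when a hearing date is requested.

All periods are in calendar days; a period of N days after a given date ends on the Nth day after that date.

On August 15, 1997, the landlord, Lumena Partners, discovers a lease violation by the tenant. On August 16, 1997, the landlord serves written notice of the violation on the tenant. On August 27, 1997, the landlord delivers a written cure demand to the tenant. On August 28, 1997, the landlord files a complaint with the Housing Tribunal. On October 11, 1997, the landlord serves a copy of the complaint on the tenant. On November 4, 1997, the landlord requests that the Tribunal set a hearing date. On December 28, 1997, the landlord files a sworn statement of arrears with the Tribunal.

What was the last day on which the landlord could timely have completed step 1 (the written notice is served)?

August 22, 1997

Step 1 runs from August 15, 1997, when the violation is discovered. 7 days after August 15, 1997 is August 22, 1997.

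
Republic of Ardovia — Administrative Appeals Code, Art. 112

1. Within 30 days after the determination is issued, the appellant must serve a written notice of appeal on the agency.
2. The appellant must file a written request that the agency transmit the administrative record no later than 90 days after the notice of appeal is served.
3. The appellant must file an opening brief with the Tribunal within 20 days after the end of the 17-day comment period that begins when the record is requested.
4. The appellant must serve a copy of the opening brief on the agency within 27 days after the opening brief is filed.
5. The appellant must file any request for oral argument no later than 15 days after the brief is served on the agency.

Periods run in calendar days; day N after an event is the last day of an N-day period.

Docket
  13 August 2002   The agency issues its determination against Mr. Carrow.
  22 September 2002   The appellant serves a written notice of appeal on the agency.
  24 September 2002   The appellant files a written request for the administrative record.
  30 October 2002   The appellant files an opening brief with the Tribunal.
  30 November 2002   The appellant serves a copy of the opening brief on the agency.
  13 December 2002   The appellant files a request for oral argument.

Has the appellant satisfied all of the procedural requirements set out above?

Step 1: 30 days after 13 August 2002 (when the determination is issued) is 12 September 2002; not done until 22 September 2002, 10 days after the deadline.
The analysis stops there.

No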